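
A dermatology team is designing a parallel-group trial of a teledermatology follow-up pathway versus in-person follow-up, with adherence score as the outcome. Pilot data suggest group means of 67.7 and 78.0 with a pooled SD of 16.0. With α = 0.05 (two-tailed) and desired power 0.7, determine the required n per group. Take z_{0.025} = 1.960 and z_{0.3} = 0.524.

Cohen's d = |M₁ − M₂| / SD_pooled = |67.7 − 78.0| / 16.0 = 10.3 / 16.0 = 0.644.
For two independent groups with equal n: n = 2·((z_{α/2} + z_β) / d)².
z_{α/2} + z_β = 1.960 + 0.524 = 2.484.
n = 2 × (2.484 / 0.644)² = 2 × 3.857² = 2 × 14.88 = 29.8.
Round up to the next whole participant.

n = 30 per group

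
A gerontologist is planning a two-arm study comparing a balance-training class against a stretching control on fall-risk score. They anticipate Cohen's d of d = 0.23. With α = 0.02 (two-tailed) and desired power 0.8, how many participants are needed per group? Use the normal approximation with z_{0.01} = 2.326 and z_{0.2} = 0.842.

For two independent groups with equal n: n = 2·((z_{α/2} + z_β) / d)².
z_{α/2} + z_β = 2.326 + 0.842 = 3.168.
n = 2 × (3.168 / 0.23)² = 2 × 13.774² = 2 × 189.72 = 379.4.
Round up to the next whole participant.

n = 380 per group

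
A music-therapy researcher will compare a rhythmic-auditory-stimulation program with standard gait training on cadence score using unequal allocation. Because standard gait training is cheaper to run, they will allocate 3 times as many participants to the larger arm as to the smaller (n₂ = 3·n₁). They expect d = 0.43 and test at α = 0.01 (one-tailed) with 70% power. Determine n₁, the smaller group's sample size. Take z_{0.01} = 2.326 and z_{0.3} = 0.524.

With allocation ratio k = n₂/n₁ = 3, Var(x̄₁−x̄₂) = σ²(1/n₁ + 1/(k·n₁)) = σ²·(k+1)/(k·n₁).
So n₁ = (1 + 1/k)·((z_{α} + z_β)/d)² = 1.333 × (2.850/0.43)².
n₁ = 1.333 × 43.93 = 58.6.
Round up: n₁ = 59, giving n₂ = 3 × 59 = 177.

n₁ = 59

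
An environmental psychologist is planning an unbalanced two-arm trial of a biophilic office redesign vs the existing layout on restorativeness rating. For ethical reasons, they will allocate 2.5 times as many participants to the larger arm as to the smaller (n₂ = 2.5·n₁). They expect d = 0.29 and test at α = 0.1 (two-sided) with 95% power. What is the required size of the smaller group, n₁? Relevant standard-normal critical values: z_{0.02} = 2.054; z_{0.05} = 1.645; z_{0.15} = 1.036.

n₁ = 181

With allocation ratio k = n₂/n₁ = 2.5, Var(x̄₁−x̄₂) = σ²(1/n₁ + 1/(k·n₁)) = σ²·(k+1)/(k·n₁).
So n₁ = (1 + 1/k)·((z_{α/2} + z_β)/d)² = 1.400 × (3.290/0.29)².
n₁ = 1.400 × 128.71 = 180.2.
Round up: n₁ = 181, giving n₂ = ⌈2.5 × 181⌉ = ⌈452.5⌉ = 453.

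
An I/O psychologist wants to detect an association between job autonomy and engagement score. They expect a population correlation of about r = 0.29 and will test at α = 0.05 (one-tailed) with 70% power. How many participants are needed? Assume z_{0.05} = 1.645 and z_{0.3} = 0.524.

Fisher's z: C = ½·ln((1+r)/(1−r)) = ½·ln(1.8169) = 0.2986.
n = ((z_{α} + z_β)/C)² + 3.
(1.645 + 0.524) / 0.2986 = 2.169 / 0.2986 = 7.264.
n = 7.264² + 3 = 52.76 + 3 = 55.8.
Round up.

n = 56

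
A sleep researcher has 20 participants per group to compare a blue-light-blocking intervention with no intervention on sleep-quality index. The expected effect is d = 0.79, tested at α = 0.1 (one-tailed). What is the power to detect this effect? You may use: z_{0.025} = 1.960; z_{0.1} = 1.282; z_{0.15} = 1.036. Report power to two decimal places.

For two equal groups, power = Φ(d·√(n/2) − z_{α}).
d·√(n/2) = 0.79 × √(20/2) = 0.79 × 3.162 = 2.498.
z_β = 2.498 − 1.282 = 1.216.
Power = Φ(1.216) = 0.888.

power ≈ 0.89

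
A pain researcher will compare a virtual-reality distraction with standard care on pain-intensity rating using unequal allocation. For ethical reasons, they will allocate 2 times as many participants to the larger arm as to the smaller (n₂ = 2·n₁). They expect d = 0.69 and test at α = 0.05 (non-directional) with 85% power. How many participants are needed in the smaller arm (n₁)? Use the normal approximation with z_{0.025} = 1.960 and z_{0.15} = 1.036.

With allocation ratio k = n₂/n₁ = 2, Var(x̄₁−x̄₂) = σ²(1/n₁ + 1/(k·n₁)) = σ²·(k+1)/(k·n₁).
So n₁ = (1 + 1/k)·((z_{α/2} + z_β)/d)² = 1.500 × (2.996/0.69)².
n₁ = 1.500 × 18.85 = 28.3.
Round up: n₁ = 29, giving n₂ = 2 × 29 = 58.

n₁ = 29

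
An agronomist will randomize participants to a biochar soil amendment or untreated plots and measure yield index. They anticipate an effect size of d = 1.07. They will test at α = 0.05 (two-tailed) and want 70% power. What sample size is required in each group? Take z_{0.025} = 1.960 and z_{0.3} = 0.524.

n = 11 per group

For two independent groups with equal n: n = 2·((z_{α/2} + z_β) / d)².
z_{α/2} + z_β = 1.960 + 0.524 = 2.484.
n = 2 × (2.484 / 1.07)² = 2 × 2.321² = 2 × 5.39 = 10.8.
Round up to the next whole participant.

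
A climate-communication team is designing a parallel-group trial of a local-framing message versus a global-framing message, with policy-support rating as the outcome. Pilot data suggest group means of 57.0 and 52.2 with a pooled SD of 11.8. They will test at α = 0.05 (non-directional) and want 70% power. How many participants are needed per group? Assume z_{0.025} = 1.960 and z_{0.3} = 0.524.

n = 75 per group

Cohen's d = |M₁ − M₂| / SD_pooled = |57.0 − 52.2| / 11.8 = 4.8 / 11.8 = 0.407.
For two independent groups with equal n: n = 2·((z_{α/2} + z_β) / d)².
z_{α/2} + z_β = 1.960 + 0.524 = 2.484.
n = 2 × (2.484 / 0.407)² = 2 × 6.103² = 2 × 37.25 = 74.5.
Round up to the next whole participant.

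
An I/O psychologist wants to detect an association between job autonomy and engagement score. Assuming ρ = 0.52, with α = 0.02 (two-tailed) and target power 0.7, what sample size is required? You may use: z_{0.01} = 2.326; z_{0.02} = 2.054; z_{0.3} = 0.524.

n = 28

Fisher's z: C = ½·ln((1+r)/(1−r)) = ½·ln(3.1667) = 0.5763.
n = ((z_{α/2} + z_β)/C)² + 3.
(2.326 + 0.524) / 0.5763 = 2.850 / 0.5763 = 4.945.
n = 4.945² + 3 = 24.46 + 3 = 27.5.
Round up.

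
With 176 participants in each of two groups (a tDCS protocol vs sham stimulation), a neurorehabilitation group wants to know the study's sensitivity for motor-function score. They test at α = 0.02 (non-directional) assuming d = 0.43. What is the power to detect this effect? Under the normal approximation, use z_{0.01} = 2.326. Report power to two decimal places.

power ≈ 0.96

For two equal groups, power = Φ(d·√(n/2) − z_{α/2}).
d·√(n/2) = 0.43 × √(176/2) = 0.43 × 9.381 = 4.034.
z_β = 4.034 − 2.326 = 1.708.
Power = Φ(1.708) = 0.956.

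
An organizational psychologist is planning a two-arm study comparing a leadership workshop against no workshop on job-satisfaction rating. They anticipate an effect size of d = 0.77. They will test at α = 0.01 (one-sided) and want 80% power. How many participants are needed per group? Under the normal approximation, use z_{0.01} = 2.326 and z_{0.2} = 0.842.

n = 34 per group

For two independent groups with equal n: n = 2·((z_{α} + z_β) / d)².
z_{α} + z_β = 2.326 + 0.842 = 3.168.
n = 2 × (3.168 / 0.77)² = 2 × 4.114² = 2 × 16.93 = 33.9.
Round up to the next whole participant.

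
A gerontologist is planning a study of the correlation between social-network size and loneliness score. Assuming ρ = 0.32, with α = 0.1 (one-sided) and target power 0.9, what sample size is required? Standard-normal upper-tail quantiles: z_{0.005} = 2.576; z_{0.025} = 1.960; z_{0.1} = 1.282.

Fisher's z: C = ½·ln((1+r)/(1−r)) = ½·ln(1.9412) = 0.3316.
n = ((z_{α} + z_β)/C)² + 3.
(1.282 + 1.282) / 0.3316 = 2.564 / 0.3316 = 7.732.
n = 7.732² + 3 = 59.79 + 3 = 62.8.
Round up.

n = 63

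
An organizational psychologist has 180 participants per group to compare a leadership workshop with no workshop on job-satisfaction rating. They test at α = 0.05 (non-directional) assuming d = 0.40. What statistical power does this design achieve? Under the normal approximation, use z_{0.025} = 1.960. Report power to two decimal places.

For two equal groups, power = Φ(d·√(n/2) − z_{α/2}).
d·√(n/2) = 0.40 × √(180/2) = 0.40 × 9.487 = 3.795.
z_β = 3.795 − 1.960 = 1.835.
Power = Φ(1.835) = 0.967.

power ≈ 0.97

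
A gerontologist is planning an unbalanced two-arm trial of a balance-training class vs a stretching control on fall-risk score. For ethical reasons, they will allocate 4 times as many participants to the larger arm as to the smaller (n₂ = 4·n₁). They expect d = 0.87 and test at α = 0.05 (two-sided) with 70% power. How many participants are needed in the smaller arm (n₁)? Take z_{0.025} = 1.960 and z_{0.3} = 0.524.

n₁ = 11

With allocation ratio k = n₂/n₁ = 4, Var(x̄₁−x̄₂) = σ²(1/n₁ + 1/(k·n₁)) = σ²·(k+1)/(k·n₁).
So n₁ = (1 + 1/k)·((z_{α/2} + z_β)/d)² = 1.250 × (2.484/0.87)².
n₁ = 1.250 × 8.15 = 10.2.
Round up: n₁ = 11, giving n₂ = 4 × 11 = 44.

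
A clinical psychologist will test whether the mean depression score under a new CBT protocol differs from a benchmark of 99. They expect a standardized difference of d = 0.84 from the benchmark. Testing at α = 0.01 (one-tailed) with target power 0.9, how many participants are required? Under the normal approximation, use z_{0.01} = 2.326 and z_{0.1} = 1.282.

For a one-sample test: n = ((z_{α} + z_β) / d)².
z_{α} + z_β = 2.326 + 1.282 = 3.608.
n = (3.608 / 0.84)² = 4.295² = 18.45.
Round up.

n = 19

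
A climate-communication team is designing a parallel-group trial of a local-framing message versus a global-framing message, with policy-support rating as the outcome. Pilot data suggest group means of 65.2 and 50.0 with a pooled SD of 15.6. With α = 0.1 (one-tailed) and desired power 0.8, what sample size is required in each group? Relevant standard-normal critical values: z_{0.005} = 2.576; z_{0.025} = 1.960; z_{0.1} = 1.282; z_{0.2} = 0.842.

Cohen's d = |M₁ − M₂| / SD_pooled = |65.2 − 50.0| / 15.6 = 15.2 / 15.6 = 0.974.
For two independent groups with equal n: n = 2·((z_{α} + z_β) / d)².
z_{α} + z_β = 1.282 + 0.842 = 2.124.
n = 2 × (2.124 / 0.974)² = 2 × 2.181² = 2 × 4.76 = 9.5.
Round up to the next whole participant.

n = 10 per group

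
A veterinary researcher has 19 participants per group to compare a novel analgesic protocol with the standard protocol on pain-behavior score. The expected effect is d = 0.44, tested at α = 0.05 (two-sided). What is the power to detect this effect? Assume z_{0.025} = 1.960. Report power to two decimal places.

power ≈ 0.27

For two equal groups, power = Φ(d·√(n/2) − z_{α/2}).
d·√(n/2) = 0.44 × √(19/2) = 0.44 × 3.082 = 1.356.
z_β = 1.356 − 1.960 = -0.604.
Power = Φ(-0.604) = 0.273.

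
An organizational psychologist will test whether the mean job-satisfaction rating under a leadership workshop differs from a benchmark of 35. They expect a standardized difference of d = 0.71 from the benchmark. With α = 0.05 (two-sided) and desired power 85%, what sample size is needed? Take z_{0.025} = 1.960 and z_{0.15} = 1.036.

For a one-sample test: n = ((z_{α/2} + z_β) / d)².
z_{α/2} + z_β = 1.960 + 1.036 = 2.996.
n = (2.996 / 0.71)² = 4.220² = 17.81.
Round up.

n = 18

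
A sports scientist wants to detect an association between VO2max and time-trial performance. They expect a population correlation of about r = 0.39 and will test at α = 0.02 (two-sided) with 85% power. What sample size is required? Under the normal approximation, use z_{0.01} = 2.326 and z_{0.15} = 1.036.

Fisher's z: C = ½·ln((1+r)/(1−r)) = ½·ln(2.2787) = 0.4118.
n = ((z_{α/2} + z_β)/C)² + 3.
(2.326 + 1.036) / 0.4118 = 3.362 / 0.4118 = 8.164.
n = 8.164² + 3 = 66.65 + 3 = 69.7.
Round up.

n = 70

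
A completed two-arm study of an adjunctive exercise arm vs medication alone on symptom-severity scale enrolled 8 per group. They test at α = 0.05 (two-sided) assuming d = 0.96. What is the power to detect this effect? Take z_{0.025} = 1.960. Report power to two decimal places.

power ≈ 0.48

For two equal groups, power = Φ(d·√(n/2) − z_{α/2}).
d·√(n/2) = 0.96 × √(8/2) = 0.96 × 2.000 = 1.920.
z_β = 1.920 − 1.960 = -0.040.
Power = Φ(-0.040) = 0.484.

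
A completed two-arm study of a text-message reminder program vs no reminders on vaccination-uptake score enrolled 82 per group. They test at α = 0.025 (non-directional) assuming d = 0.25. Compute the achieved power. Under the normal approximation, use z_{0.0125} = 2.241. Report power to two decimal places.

power ≈ 0.26

For two equal groups, power = Φ(d·√(n/2) − z_{α/2}).
d·√(n/2) = 0.25 × √(82/2) = 0.25 × 6.403 = 1.601.
z_β = 1.601 − 2.241 = -0.640.
Power = Φ(-0.640) = 0.261.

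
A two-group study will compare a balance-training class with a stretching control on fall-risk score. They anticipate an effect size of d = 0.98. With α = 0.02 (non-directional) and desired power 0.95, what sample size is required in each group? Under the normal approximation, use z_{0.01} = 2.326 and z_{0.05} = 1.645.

For two independent groups with equal n: n = 2·((z_{α/2} + z_β) / d)².
z_{α/2} + z_β = 2.326 + 1.645 = 3.971.
n = 2 × (3.971 / 0.98)² = 2 × 4.052² = 2 × 16.42 = 32.8.
Round up to the next whole participant.

n = 33 per group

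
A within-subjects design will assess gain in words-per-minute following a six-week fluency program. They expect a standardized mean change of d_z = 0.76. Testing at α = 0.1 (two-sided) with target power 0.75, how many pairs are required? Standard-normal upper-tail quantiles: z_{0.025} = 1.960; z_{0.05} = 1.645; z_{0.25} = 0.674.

For a paired (one-sample on differences) test: n = ((z_{α/2} + z_β) / d)².
z_{α/2} + z_β = 1.645 + 0.674 = 2.319.
n = (2.319 / 0.76)² = 3.051² = 9.31.
Round up.

n = 10 pairs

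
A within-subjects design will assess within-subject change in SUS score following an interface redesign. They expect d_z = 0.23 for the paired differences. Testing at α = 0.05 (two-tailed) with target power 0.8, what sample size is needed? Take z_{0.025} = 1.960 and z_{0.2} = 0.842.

n = 149 pairs

For a paired (one-sample on differences) test: n = ((z_{α/2} + z_β) / d)².
z_{α/2} + z_β = 1.960 + 0.842 = 2.802.
n = (2.802 / 0.23)² = 12.183² = 148.42.
Round up.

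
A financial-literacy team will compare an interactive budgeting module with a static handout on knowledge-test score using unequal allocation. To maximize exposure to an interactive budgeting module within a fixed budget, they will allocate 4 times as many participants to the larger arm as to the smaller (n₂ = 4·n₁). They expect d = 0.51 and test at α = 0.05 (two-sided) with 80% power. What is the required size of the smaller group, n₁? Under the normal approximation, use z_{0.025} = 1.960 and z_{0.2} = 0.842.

With allocation ratio k = n₂/n₁ = 4, Var(x̄₁−x̄₂) = σ²(1/n₁ + 1/(k·n₁)) = σ²·(k+1)/(k·n₁).
So n₁ = (1 + 1/k)·((z_{α/2} + z_β)/d)² = 1.250 × (2.802/0.51)².
n₁ = 1.250 × 30.19 = 37.7.
Round up: n₁ = 38, giving n₂ = 4 × 38 = 152.

n₁ = 38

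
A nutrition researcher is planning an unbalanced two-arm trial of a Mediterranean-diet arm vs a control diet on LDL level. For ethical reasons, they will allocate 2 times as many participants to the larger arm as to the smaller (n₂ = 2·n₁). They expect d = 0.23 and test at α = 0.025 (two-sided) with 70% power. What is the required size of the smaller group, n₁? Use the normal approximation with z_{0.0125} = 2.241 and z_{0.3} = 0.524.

With allocation ratio k = n₂/n₁ = 2, Var(x̄₁−x̄₂) = σ²(1/n₁ + 1/(k·n₁)) = σ²·(k+1)/(k·n₁).
So n₁ = (1 + 1/k)·((z_{α/2} + z_β)/d)² = 1.500 × (2.765/0.23)².
n₁ = 1.500 × 144.52 = 216.8.
Round up: n₁ = 217, giving n₂ = 2 × 217 = 434.

n₁ = 217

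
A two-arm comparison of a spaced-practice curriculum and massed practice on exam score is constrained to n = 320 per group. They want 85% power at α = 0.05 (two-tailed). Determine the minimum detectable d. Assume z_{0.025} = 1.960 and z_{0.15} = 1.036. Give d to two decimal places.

For two independent groups of n = 320 each: d_min = (z_{α/2} + z_β)·√(2/n).
z-sum = 1.960 + 1.036 = 2.996.
d_min = 2.996 × √(2/320) = 2.996 × 0.0791 = 0.237.

d_min ≈ 0.24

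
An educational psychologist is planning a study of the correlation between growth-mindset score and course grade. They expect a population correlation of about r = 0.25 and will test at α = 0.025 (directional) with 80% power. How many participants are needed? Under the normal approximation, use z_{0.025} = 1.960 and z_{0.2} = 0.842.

n = 124

Fisher's z: C = ½·ln((1+r)/(1−r)) = ½·ln(1.6667) = 0.2554.
n = ((z_{α} + z_β)/C)² + 3.
(1.960 + 0.842) / 0.2554 = 2.802 / 0.2554 = 10.971.
n = 10.971² + 3 = 120.36 + 3 = 123.4.
Round up.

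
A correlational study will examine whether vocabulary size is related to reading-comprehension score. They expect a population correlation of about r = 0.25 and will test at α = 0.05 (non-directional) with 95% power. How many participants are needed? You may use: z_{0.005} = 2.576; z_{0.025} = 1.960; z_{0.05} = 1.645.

Fisher's z: C = ½·ln((1+r)/(1−r)) = ½·ln(1.6667) = 0.2554.
n = ((z_{α/2} + z_β)/C)² + 3.
(1.960 + 1.645) / 0.2554 = 3.605 / 0.2554 = 14.115.
n = 14.115² + 3 = 199.24 + 3 = 202.2.
Round up.

n = 203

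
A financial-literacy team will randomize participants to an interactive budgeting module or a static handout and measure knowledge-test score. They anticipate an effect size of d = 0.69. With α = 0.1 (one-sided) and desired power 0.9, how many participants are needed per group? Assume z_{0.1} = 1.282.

n = 28 per group

For two independent groups with equal n: n = 2·((z_{α} + z_β) / d)².
z_{α} + z_β = 1.282 + 1.282 = 2.564.
n = 2 × (2.564 / 0.69)² = 2 × 3.716² = 2 × 13.81 = 27.6.
Round up to the next whole participant.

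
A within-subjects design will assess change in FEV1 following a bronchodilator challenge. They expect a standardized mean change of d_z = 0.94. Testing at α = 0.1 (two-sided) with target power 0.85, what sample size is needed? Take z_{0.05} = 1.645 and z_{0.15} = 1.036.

n = 9 pairs

For a paired (one-sample on differences) test: n = ((z_{α/2} + z_β) / d)².
z_{α/2} + z_β = 1.645 + 1.036 = 2.681.
n = (2.681 / 0.94)² = 2.852² = 8.13.
Round up.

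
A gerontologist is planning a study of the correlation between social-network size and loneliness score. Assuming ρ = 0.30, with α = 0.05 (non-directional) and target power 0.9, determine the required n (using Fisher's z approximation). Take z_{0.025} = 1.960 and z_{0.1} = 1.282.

Fisher's z: C = ½·ln((1+r)/(1−r)) = ½·ln(1.8571) = 0.3095.
n = ((z_{α/2} + z_β)/C)² + 3.
(1.960 + 1.282) / 0.3095 = 3.242 / 0.3095 = 10.475.
n = 10.475² + 3 = 109.72 + 3 = 112.7.
Round up.

n = 113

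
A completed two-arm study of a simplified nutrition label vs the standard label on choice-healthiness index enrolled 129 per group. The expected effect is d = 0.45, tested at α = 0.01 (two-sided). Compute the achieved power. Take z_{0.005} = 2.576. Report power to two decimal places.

power ≈ 0.85

For two equal groups, power = Φ(d·√(n/2) − z_{α/2}).
d·√(n/2) = 0.45 × √(129/2) = 0.45 × 8.031 = 3.614.
z_β = 3.614 − 2.576 = 1.038.
Power = Φ(1.038) = 0.850.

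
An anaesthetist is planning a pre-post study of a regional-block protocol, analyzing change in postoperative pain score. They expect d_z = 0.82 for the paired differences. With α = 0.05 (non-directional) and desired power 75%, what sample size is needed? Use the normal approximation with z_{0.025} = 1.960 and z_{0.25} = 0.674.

For a paired (one-sample on differences) test: n = ((z_{α/2} + z_β) / d)².
z_{α/2} + z_β = 1.960 + 0.674 = 2.634.
n = (2.634 / 0.82)² = 3.212² = 10.32.
Round up.

n = 11 pairs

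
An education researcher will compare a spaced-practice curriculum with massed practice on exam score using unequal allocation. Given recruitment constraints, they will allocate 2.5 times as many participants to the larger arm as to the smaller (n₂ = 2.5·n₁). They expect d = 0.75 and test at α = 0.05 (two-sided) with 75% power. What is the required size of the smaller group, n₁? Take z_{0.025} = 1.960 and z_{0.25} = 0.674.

n₁ = 18

With allocation ratio k = n₂/n₁ = 2.5, Var(x̄₁−x̄₂) = σ²(1/n₁ + 1/(k·n₁)) = σ²·(k+1)/(k·n₁).
So n₁ = (1 + 1/k)·((z_{α/2} + z_β)/d)² = 1.400 × (2.634/0.75)².
n₁ = 1.400 × 12.33 = 17.3.
Round up: n₁ = 18, giving n₂ = 2.5 × 18 = 45.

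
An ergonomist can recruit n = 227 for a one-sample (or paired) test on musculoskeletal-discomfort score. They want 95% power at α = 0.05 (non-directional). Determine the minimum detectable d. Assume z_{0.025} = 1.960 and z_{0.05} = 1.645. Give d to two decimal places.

d_min ≈ 0.24

For a single sample (or paired design) of n = 227: d_min = (z_{α/2} + z_β)/√n.
z-sum = 1.960 + 1.645 = 3.605.
d_min = 3.605 / √227 = 3.605 / 15.067 = 0.239.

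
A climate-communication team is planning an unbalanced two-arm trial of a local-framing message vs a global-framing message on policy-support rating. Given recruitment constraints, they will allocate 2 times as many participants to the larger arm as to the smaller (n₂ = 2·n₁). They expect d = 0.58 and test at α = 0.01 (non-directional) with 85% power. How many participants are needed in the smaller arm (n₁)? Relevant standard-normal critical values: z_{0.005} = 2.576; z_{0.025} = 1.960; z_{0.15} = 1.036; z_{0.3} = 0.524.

With allocation ratio k = n₂/n₁ = 2, Var(x̄₁−x̄₂) = σ²(1/n₁ + 1/(k·n₁)) = σ²·(k+1)/(k·n₁).
So n₁ = (1 + 1/k)·((z_{α/2} + z_β)/d)² = 1.500 × (3.612/0.58)².
n₁ = 1.500 × 38.78 = 58.2.
Round up: n₁ = 59, giving n₂ = 2 × 59 = 118.

n₁ = 59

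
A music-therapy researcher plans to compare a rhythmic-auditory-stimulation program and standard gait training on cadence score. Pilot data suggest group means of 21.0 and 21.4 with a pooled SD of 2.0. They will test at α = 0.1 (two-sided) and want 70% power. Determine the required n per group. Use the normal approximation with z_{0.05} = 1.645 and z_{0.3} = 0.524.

n = 236 per group

Cohen's d = |M₁ − M₂| / SD_pooled = |21.0 − 21.4| / 2.0 = 0.4 / 2.0 = 0.200.
For two independent groups with equal n: n = 2·((z_{α/2} + z_β) / d)².
z_{α/2} + z_β = 1.645 + 0.524 = 2.169.
n = 2 × (2.169 / 0.200)² = 2 × 10.845² = 2 × 117.61 = 235.2.
Round up to the next whole participant.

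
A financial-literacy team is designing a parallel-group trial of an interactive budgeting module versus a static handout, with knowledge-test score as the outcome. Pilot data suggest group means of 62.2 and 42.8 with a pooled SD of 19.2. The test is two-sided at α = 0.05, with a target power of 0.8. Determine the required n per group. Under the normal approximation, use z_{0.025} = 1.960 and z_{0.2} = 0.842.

Cohen's d = |M₁ − M₂| / SD_pooled = |62.2 − 42.8| / 19.2 = 19.4 / 19.2 = 1.010.
For two independent groups with equal n: n = 2·((z_{α/2} + z_β) / d)².
z_{α/2} + z_β = 1.960 + 0.842 = 2.802.
n = 2 × (2.802 / 1.010)² = 2 × 2.774² = 2 × 7.70 = 15.4.
Round up to the next whole participant.

n = 16 per group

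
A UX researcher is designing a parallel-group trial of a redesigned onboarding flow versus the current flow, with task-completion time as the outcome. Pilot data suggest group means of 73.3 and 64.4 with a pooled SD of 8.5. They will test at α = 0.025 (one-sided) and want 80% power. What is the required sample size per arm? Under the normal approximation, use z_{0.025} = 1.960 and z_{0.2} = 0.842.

n = 15 per group

Cohen's d = |M₁ − M₂| / SD_pooled = |73.3 − 64.4| / 8.5 = 8.9 / 8.5 = 1.047.
For two independent groups with equal n: n = 2·((z_{α} + z_β) / d)².
z_{α} + z_β = 1.960 + 0.842 = 2.802.
n = 2 × (2.802 / 1.047)² = 2 × 2.676² = 2 × 7.16 = 14.3.
Round up to the next whole participant.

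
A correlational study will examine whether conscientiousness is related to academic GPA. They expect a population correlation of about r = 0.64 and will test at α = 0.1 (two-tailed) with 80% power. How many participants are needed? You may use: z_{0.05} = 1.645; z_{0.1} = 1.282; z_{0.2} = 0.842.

n = 14

Fisher's z: C = ½·ln((1+r)/(1−r)) = ½·ln(4.5556) = 0.7582.
n = ((z_{α/2} + z_β)/C)² + 3.
(1.645 + 0.842) / 0.7582 = 2.487 / 0.7582 = 3.280.
n = 3.280² + 3 = 10.76 + 3 = 13.8.
Round up.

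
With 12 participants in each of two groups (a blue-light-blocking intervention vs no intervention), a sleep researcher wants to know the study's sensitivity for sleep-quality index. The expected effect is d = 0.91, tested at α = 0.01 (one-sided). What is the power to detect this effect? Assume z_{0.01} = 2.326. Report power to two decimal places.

For two equal groups, power = Φ(d·√(n/2) − z_{α}).
d·√(n/2) = 0.91 × √(12/2) = 0.91 × 2.449 = 2.229.
z_β = 2.229 − 2.326 = -0.097.
Power = Φ(-0.097) = 0.461.

power ≈ 0.46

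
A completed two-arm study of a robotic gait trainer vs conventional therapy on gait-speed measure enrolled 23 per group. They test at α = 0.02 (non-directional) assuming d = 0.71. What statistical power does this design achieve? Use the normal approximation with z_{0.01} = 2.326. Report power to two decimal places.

For two equal groups, power = Φ(d·√(n/2) − z_{α/2}).
d·√(n/2) = 0.71 × √(23/2) = 0.71 × 3.391 = 2.408.
z_β = 2.408 − 2.326 = 0.082.
Power = Φ(0.082) = 0.533.

power ≈ 0.53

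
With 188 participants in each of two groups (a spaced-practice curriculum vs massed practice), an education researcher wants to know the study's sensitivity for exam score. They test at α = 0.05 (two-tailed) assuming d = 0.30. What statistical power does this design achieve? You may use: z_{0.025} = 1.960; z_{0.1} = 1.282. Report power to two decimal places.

power ≈ 0.83

For two equal groups, power = Φ(d·√(n/2) − z_{α/2}).
d·√(n/2) = 0.30 × √(188/2) = 0.30 × 9.695 = 2.909.
z_β = 2.909 − 1.960 = 0.949.
Power = Φ(0.949) = 0.829.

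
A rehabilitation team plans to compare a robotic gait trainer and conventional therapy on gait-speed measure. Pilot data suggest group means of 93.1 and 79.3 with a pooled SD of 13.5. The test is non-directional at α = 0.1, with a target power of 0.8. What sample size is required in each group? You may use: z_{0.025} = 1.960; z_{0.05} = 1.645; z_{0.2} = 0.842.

n = 12 per group

Cohen's d = |M₁ − M₂| / SD_pooled = |93.1 − 79.3| / 13.5 = 13.8 / 13.5 = 1.022.
For two independent groups with equal n: n = 2·((z_{α/2} + z_β) / d)².
z_{α/2} + z_β = 1.645 + 0.842 = 2.487.
n = 2 × (2.487 / 1.022)² = 2 × 2.433² = 2 × 5.92 = 11.8.
Round up to the next whole participant.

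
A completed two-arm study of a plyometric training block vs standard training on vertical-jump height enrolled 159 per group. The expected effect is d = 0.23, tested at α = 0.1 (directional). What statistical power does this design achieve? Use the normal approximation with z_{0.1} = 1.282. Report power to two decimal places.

power ≈ 0.78

For two equal groups, power = Φ(d·√(n/2) − z_{α}).
d·√(n/2) = 0.23 × √(159/2) = 0.23 × 8.916 = 2.051.
z_β = 2.051 − 1.282 = 0.769.
Power = Φ(0.769) = 0.779.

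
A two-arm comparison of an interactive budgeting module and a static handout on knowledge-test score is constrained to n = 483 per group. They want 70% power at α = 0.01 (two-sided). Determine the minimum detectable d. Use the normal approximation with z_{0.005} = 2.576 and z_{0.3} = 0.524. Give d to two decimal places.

For two independent groups of n = 483 each: d_min = (z_{α/2} + z_β)·√(2/n).
z-sum = 2.576 + 0.524 = 3.100.
d_min = 3.100 × √(2/483) = 3.100 × 0.0643 = 0.199.

d_min ≈ 0.20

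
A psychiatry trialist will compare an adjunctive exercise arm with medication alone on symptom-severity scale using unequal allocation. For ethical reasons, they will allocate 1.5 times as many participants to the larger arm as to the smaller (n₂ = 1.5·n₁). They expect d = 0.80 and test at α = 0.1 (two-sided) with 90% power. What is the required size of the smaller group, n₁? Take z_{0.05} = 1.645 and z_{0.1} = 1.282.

With allocation ratio k = n₂/n₁ = 1.5, Var(x̄₁−x̄₂) = σ²(1/n₁ + 1/(k·n₁)) = σ²·(k+1)/(k·n₁).
So n₁ = (1 + 1/k)·((z_{α/2} + z_β)/d)² = 1.667 × (2.927/0.80)².
n₁ = 1.667 × 13.39 = 22.3.
Round up: n₁ = 23, giving n₂ = ⌈1.5 × 23⌉ = ⌈34.5⌉ = 35.

n₁ = 23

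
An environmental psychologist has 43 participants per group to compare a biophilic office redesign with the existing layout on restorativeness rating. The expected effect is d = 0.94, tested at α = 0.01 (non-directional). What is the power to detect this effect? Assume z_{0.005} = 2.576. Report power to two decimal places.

For two equal groups, power = Φ(d·√(n/2) − z_{α/2}).
d·√(n/2) = 0.94 × √(43/2) = 0.94 × 4.637 = 4.359.
z_β = 4.359 − 2.576 = 1.783.
Power = Φ(1.783) = 0.963.

power ≈ 0.96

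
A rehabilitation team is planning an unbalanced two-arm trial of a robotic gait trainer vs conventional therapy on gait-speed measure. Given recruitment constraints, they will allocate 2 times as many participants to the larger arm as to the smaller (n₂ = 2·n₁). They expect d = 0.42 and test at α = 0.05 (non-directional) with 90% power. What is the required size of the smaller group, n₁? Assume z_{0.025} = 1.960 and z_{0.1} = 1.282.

n₁ = 90

With allocation ratio k = n₂/n₁ = 2, Var(x̄₁−x̄₂) = σ²(1/n₁ + 1/(k·n₁)) = σ²·(k+1)/(k·n₁).
So n₁ = (1 + 1/k)·((z_{α/2} + z_β)/d)² = 1.500 × (3.242/0.42)².
n₁ = 1.500 × 59.58 = 89.4.
Round up: n₁ = 90, giving n₂ = 2 × 90 = 180.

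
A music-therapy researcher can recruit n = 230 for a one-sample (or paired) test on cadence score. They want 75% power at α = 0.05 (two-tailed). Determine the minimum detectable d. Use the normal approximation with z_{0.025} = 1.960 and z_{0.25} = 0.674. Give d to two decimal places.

d_min ≈ 0.17

For a single sample (or paired design) of n = 230: d_min = (z_{α/2} + z_β)/√n.
z-sum = 1.960 + 0.674 = 2.634.
d_min = 2.634 / √230 = 2.634 / 15.166 = 0.174.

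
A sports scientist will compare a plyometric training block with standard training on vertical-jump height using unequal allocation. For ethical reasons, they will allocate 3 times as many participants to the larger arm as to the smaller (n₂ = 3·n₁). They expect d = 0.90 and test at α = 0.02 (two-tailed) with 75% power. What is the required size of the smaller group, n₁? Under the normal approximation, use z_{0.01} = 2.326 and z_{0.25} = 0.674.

n₁ = 15

With allocation ratio k = n₂/n₁ = 3, Var(x̄₁−x̄₂) = σ²(1/n₁ + 1/(k·n₁)) = σ²·(k+1)/(k·n₁).
So n₁ = (1 + 1/k)·((z_{α/2} + z_β)/d)² = 1.333 × (3.000/0.90)².
n₁ = 1.333 × 11.11 = 14.8.
Round up: n₁ = 15, giving n₂ = 3 × 15 = 45.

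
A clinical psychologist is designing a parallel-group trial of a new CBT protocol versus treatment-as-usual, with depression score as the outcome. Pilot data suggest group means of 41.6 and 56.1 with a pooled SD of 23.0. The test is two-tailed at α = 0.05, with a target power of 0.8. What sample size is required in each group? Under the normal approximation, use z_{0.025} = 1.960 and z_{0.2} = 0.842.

n = 40 per group

Cohen's d = |M₁ − M₂| / SD_pooled = |41.6 − 56.1| / 23.0 = 14.5 / 23.0 = 0.630.
For two independent groups with equal n: n = 2·((z_{α/2} + z_β) / d)².
z_{α/2} + z_β = 1.960 + 0.842 = 2.802.
n = 2 × (2.802 / 0.630)² = 2 × 4.448² = 2 × 19.78 = 39.6.
Round up to the next whole participant.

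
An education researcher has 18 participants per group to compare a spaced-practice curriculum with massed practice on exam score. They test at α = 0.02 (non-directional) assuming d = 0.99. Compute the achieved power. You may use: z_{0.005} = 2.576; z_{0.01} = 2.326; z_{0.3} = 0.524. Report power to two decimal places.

power ≈ 0.74

For two equal groups, power = Φ(d·√(n/2) − z_{α/2}).
d·√(n/2) = 0.99 × √(18/2) = 0.99 × 3.000 = 2.970.
z_β = 2.970 − 2.326 = 0.644.
Power = Φ(0.644) = 0.740.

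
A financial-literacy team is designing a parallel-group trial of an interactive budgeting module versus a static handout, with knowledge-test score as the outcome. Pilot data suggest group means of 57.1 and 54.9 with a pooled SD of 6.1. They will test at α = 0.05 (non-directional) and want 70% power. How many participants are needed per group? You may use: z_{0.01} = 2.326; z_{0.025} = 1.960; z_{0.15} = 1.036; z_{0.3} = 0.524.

n = 95 per group

Cohen's d = |M₁ − M₂| / SD_pooled = |57.1 − 54.9| / 6.1 = 2.2 / 6.1 = 0.361.
For two independent groups with equal n: n = 2·((z_{α/2} + z_β) / d)².
z_{α/2} + z_β = 1.960 + 0.524 = 2.484.
n = 2 × (2.484 / 0.361)² = 2 × 6.881² = 2 × 47.35 = 94.7.
Round up to the next whole participant.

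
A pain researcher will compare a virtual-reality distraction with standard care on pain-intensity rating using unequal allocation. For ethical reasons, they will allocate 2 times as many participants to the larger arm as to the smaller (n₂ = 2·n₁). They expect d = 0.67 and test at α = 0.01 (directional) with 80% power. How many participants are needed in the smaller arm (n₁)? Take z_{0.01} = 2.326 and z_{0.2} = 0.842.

With allocation ratio k = n₂/n₁ = 2, Var(x̄₁−x̄₂) = σ²(1/n₁ + 1/(k·n₁)) = σ²·(k+1)/(k·n₁).
So n₁ = (1 + 1/k)·((z_{α} + z_β)/d)² = 1.500 × (3.168/0.67)².
n₁ = 1.500 × 22.36 = 33.5.
Round up: n₁ = 34, giving n₂ = 2 × 34 = 68.

n₁ = 34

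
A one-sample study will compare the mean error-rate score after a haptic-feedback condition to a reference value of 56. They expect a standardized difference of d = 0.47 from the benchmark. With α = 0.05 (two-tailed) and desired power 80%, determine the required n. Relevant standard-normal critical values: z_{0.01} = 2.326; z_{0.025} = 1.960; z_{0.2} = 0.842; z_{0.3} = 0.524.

n = 36

For a one-sample test: n = ((z_{α/2} + z_β) / d)².
z_{α/2} + z_β = 1.960 + 0.842 = 2.802.
n = (2.802 / 0.47)² = 5.962² = 35.54.
Round up.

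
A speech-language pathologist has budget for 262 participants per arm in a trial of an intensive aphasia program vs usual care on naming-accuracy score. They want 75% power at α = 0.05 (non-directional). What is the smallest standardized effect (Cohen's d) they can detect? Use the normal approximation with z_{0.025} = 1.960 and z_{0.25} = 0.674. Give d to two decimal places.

d_min ≈ 0.23

For two independent groups of n = 262 each: d_min = (z_{α/2} + z_β)·√(2/n).
z-sum = 1.960 + 0.674 = 2.634.
d_min = 2.634 × √(2/262) = 2.634 × 0.0874 = 0.230.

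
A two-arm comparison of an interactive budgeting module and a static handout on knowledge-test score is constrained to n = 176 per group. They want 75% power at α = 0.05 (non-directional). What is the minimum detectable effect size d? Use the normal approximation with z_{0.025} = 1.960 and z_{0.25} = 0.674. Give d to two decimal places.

For two independent groups of n = 176 each: d_min = (z_{α/2} + z_β)·√(2/n).
z-sum = 1.960 + 0.674 = 2.634.
d_min = 2.634 × √(2/176) = 2.634 × 0.1066 = 0.281.

d_min ≈ 0.28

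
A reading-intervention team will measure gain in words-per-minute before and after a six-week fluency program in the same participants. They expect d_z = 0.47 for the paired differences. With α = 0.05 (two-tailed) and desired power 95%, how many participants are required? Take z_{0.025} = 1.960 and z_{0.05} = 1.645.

For a paired (one-sample on differences) test: n = ((z_{α/2} + z_β) / d)².
z_{α/2} + z_β = 1.960 + 1.645 = 3.605.
n = (3.605 / 0.47)² = 7.670² = 58.83.
Round up.

n = 59 pairs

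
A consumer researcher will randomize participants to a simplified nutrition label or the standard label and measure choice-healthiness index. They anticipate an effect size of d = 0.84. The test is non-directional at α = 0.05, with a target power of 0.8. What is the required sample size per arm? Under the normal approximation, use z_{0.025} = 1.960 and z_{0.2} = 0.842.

n = 23 per group

For two independent groups with equal n: n = 2·((z_{α/2} + z_β) / d)².
z_{α/2} + z_β = 1.960 + 0.842 = 2.802.
n = 2 × (2.802 / 0.84)² = 2 × 3.336² = 2 × 11.13 = 22.3.
Round up to the next whole participant.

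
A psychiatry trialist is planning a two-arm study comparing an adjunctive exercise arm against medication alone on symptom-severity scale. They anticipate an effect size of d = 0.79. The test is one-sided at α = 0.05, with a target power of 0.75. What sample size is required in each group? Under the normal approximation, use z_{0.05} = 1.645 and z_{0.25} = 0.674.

n = 18 per group

For two independent groups with equal n: n = 2·((z_{α} + z_β) / d)².
z_{α} + z_β = 1.645 + 0.674 = 2.319.
n = 2 × (2.319 / 0.79)² = 2 × 2.935² = 2 × 8.62 = 17.2.
Round up to the next whole participant.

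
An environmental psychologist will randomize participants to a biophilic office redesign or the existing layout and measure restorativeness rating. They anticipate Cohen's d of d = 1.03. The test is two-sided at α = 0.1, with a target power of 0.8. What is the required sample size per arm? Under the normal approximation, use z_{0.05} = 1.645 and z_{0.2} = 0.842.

For two independent groups with equal n: n = 2·((z_{α/2} + z_β) / d)².
z_{α/2} + z_β = 1.645 + 0.842 = 2.487.
n = 2 × (2.487 / 1.03)² = 2 × 2.415² = 2 × 5.83 = 11.7.
Round up to the next whole participant.

n = 12 per group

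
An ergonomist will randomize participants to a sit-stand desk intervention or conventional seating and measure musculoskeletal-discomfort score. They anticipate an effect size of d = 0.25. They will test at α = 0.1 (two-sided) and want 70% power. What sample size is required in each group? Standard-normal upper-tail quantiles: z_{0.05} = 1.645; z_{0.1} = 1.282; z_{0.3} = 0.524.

For two independent groups with equal n: n = 2·((z_{α/2} + z_β) / d)².
z_{α/2} + z_β = 1.645 + 0.524 = 2.169.
n = 2 × (2.169 / 0.25)² = 2 × 8.676² = 2 × 75.27 = 150.5.
Round up to the next whole participant.

n = 151 per group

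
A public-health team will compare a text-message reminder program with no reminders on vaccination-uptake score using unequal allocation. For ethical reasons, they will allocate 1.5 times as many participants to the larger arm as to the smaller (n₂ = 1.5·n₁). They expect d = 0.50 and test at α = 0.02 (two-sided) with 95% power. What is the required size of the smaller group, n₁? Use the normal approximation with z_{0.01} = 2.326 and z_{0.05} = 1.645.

n₁ = 106

With allocation ratio k = n₂/n₁ = 1.5, Var(x̄₁−x̄₂) = σ²(1/n₁ + 1/(k·n₁)) = σ²·(k+1)/(k·n₁).
So n₁ = (1 + 1/k)·((z_{α/2} + z_β)/d)² = 1.667 × (3.971/0.50)².
n₁ = 1.667 × 63.08 = 105.1.
Round up: n₁ = 106, giving n₂ = 1.5 × 106 = 159.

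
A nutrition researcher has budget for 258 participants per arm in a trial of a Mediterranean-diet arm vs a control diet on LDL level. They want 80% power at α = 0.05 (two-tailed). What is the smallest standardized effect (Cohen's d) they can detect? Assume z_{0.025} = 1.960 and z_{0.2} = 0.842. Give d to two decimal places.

d_min ≈ 0.25

For two independent groups of n = 258 each: d_min = (z_{α/2} + z_β)·√(2/n).
z-sum = 1.960 + 0.842 = 2.802.
d_min = 2.802 × √(2/258) = 2.802 × 0.0880 = 0.247.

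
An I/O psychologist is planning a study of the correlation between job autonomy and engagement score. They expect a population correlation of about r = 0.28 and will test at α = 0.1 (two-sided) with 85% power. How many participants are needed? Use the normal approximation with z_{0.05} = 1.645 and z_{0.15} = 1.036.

Fisher's z: C = ½·ln((1+r)/(1−r)) = ½·ln(1.7778) = 0.2877.
n = ((z_{α/2} + z_β)/C)² + 3.
(1.645 + 1.036) / 0.2877 = 2.681 / 0.2877 = 9.319.
n = 9.319² + 3 = 86.84 + 3 = 89.8.
Round up.

n = 90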